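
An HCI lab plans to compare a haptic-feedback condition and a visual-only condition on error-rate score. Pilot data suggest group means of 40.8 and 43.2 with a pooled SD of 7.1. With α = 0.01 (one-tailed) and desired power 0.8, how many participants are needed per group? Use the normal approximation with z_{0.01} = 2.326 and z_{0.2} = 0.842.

n = 176 per group

Cohen's d = |M₁ − M₂| / SD_pooled = |40.8 − 43.2| / 7.1 = 2.4 / 7.1 = 0.338.
For two independent groups with equal n: n = 2·((z_{α} + z_β) / d)².
z_{α} + z_β = 2.326 + 0.842 = 3.168.
n = 2 × (3.168 / 0.338)² = 2 × 9.373² = 2 × 87.85 = 175.7.
Round up to the next whole participant.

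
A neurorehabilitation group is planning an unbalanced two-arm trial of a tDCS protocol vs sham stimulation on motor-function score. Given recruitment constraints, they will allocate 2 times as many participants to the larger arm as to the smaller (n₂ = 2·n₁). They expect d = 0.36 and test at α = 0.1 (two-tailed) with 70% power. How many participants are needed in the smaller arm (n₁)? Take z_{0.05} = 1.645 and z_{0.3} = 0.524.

n₁ = 55

With allocation ratio k = n₂/n₁ = 2, Var(x̄₁−x̄₂) = σ²(1/n₁ + 1/(k·n₁)) = σ²·(k+1)/(k·n₁).
So n₁ = (1 + 1/k)·((z_{α/2} + z_β)/d)² = 1.500 × (2.169/0.36)².
n₁ = 1.500 × 36.30 = 54.5.
Round up: n₁ = 55, giving n₂ = 2 × 55 = 110.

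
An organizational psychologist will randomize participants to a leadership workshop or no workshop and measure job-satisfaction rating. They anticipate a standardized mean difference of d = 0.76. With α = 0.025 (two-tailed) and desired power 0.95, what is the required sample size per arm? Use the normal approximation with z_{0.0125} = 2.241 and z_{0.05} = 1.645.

For two independent groups with equal n: n = 2·((z_{α/2} + z_β) / d)².
z_{α/2} + z_β = 2.241 + 1.645 = 3.886.
n = 2 × (3.886 / 0.76)² = 2 × 5.113² = 2 × 26.14 = 52.3.
Round up to the next whole participant.

n = 53 per group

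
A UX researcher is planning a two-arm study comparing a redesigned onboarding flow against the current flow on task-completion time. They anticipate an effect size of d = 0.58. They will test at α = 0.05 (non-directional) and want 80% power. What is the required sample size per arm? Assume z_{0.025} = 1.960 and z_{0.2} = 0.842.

n = 47 per group

For two independent groups with equal n: n = 2·((z_{α/2} + z_β) / d)².
z_{α/2} + z_β = 1.960 + 0.842 = 2.802.
n = 2 × (2.802 / 0.58)² = 2 × 4.831² = 2 × 23.34 = 46.7.
Round up to the next whole participant.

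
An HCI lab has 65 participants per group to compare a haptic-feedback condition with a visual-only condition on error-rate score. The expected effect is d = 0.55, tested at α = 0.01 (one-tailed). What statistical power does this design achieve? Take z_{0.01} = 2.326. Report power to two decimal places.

power ≈ 0.79

For two equal groups, power = Φ(d·√(n/2) − z_{α}).
d·√(n/2) = 0.55 × √(65/2) = 0.55 × 5.701 = 3.135.
z_β = 3.135 − 2.326 = 0.809.
Power = Φ(0.809) = 0.791.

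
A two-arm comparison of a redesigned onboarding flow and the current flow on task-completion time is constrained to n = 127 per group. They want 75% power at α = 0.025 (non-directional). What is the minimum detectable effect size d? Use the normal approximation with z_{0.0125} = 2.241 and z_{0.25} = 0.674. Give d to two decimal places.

For two independent groups of n = 127 each: d_min = (z_{α/2} + z_β)·√(2/n).
z-sum = 2.241 + 0.674 = 2.915.
d_min = 2.915 × √(2/127) = 2.915 × 0.1255 = 0.366.

d_min ≈ 0.37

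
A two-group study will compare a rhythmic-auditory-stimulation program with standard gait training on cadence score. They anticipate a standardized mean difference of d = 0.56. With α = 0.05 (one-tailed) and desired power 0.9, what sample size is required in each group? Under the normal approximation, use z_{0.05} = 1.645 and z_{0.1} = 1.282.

n = 55 per group

For two independent groups with equal n: n = 2·((z_{α} + z_β) / d)².
z_{α} + z_β = 1.645 + 1.282 = 2.927.
n = 2 × (2.927 / 0.56)² = 2 × 5.227² = 2 × 27.32 = 54.6.
Round up to the next whole participant.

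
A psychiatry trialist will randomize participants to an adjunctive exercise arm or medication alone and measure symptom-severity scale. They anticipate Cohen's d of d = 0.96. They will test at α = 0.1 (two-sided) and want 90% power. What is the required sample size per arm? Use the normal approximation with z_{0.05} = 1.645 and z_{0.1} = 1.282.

For two independent groups with equal n: n = 2·((z_{α/2} + z_β) / d)².
z_{α/2} + z_β = 1.645 + 1.282 = 2.927.
n = 2 × (2.927 / 0.96)² = 2 × 3.049² = 2 × 9.30 = 18.6.
Round up to the next whole participant.

n = 19 per group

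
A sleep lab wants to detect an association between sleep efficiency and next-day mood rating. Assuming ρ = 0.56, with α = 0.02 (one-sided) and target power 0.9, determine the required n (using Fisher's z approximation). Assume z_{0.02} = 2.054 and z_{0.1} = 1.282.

n = 31

Fisher's z: C = ½·ln((1+r)/(1−r)) = ½·ln(3.5455) = 0.6328.
n = ((z_{α} + z_β)/C)² + 3.
(2.054 + 1.282) / 0.6328 = 3.336 / 0.6328 = 5.272.
n = 5.272² + 3 = 27.79 + 3 = 30.8.
Round up.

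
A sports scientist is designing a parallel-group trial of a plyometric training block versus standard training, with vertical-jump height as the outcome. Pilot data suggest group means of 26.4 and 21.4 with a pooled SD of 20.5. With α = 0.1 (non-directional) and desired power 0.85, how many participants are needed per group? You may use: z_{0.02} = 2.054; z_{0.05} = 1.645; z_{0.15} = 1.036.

Cohen's d = |M₁ − M₂| / SD_pooled = |26.4 − 21.4| / 20.5 = 5.0 / 20.5 = 0.244.
For two independent groups with equal n: n = 2·((z_{α/2} + z_β) / d)².
z_{α/2} + z_β = 1.645 + 1.036 = 2.681.
n = 2 × (2.681 / 0.244)² = 2 × 10.988² = 2 × 120.73 = 241.5.
Round up to the next whole participant.

n = 242 per group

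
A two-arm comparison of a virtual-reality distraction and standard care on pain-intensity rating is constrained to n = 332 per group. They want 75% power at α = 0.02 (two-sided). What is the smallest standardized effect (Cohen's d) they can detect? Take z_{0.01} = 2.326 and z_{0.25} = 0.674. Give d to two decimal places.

For two independent groups of n = 332 each: d_min = (z_{α/2} + z_β)·√(2/n).
z-sum = 2.326 + 0.674 = 3.000.
d_min = 3.000 × √(2/332) = 3.000 × 0.0776 = 0.233.

d_min ≈ 0.23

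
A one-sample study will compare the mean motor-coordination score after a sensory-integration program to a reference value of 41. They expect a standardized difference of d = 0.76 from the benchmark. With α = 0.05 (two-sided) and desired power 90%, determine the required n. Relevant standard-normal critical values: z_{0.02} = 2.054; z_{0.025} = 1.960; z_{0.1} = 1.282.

For a one-sample test: n = ((z_{α/2} + z_β) / d)².
z_{α/2} + z_β = 1.960 + 1.282 = 3.242.
n = (3.242 / 0.76)² = 4.266² = 18.20.
Round up.

n = 19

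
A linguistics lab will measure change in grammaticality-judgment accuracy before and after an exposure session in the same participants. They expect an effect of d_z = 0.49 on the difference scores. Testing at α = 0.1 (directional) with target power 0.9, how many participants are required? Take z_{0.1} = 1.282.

For a paired (one-sample on differences) test: n = ((z_{α} + z_β) / d)².
z_{α} + z_β = 1.282 + 1.282 = 2.564.
n = (2.564 / 0.49)² = 5.233² = 27.38.
Round up.

n = 28 pairs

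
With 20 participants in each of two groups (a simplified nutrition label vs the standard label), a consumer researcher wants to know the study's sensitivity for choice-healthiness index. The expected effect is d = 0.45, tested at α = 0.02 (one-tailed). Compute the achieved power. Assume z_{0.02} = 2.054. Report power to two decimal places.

power ≈ 0.26

For two equal groups, power = Φ(d·√(n/2) − z_{α}).
d·√(n/2) = 0.45 × √(20/2) = 0.45 × 3.162 = 1.423.
z_β = 1.423 − 2.054 = -0.631.
Power = Φ(-0.631) = 0.264.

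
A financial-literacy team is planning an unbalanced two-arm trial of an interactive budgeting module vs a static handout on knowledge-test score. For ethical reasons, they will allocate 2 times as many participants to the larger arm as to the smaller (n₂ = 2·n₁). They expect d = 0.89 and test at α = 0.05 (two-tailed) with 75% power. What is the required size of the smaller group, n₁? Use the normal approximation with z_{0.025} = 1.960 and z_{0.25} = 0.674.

n₁ = 14

With allocation ratio k = n₂/n₁ = 2, Var(x̄₁−x̄₂) = σ²(1/n₁ + 1/(k·n₁)) = σ²·(k+1)/(k·n₁).
So n₁ = (1 + 1/k)·((z_{α/2} + z_β)/d)² = 1.500 × (2.634/0.89)².
n₁ = 1.500 × 8.76 = 13.1.
Round up: n₁ = 14, giving n₂ = 2 × 14 = 28.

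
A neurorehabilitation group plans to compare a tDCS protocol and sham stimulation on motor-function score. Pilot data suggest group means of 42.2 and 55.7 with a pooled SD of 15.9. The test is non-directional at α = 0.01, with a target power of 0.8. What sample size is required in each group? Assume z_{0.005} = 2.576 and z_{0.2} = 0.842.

n = 33 per group

Cohen's d = |M₁ − M₂| / SD_pooled = |42.2 − 55.7| / 15.9 = 13.5 / 15.9 = 0.849.
For two independent groups with equal n: n = 2·((z_{α/2} + z_β) / d)².
z_{α/2} + z_β = 2.576 + 0.842 = 3.418.
n = 2 × (3.418 / 0.849)² = 2 × 4.026² = 2 × 16.21 = 32.4.
Round up to the next whole participant.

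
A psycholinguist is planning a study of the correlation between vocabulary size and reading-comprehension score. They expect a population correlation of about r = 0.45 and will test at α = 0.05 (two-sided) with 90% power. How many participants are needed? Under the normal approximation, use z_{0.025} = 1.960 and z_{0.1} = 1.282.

n = 48

Fisher's z: C = ½·ln((1+r)/(1−r)) = ½·ln(2.6364) = 0.4847.
n = ((z_{α/2} + z_β)/C)² + 3.
(1.960 + 1.282) / 0.4847 = 3.242 / 0.4847 = 6.689.
n = 6.689² + 3 = 44.74 + 3 = 47.7.
Round up.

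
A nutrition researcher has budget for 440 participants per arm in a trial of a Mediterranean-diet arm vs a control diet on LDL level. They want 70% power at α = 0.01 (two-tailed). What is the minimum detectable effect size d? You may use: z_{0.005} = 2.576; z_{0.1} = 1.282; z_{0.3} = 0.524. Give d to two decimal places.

d_min ≈ 0.21

For two independent groups of n = 440 each: d_min = (z_{α/2} + z_β)·√(2/n).
z-sum = 2.576 + 0.524 = 3.100.
d_min = 3.100 × √(2/440) = 3.100 × 0.0674 = 0.209.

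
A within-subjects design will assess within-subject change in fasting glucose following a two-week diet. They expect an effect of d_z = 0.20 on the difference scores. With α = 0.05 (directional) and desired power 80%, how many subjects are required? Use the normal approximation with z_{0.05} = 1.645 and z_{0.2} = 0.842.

For a paired (one-sample on differences) test: n = ((z_{α} + z_β) / d)².
z_{α} + z_β = 1.645 + 0.842 = 2.487.
n = (2.487 / 0.20)² = 12.435² = 154.63.
Round up.

n = 155 pairs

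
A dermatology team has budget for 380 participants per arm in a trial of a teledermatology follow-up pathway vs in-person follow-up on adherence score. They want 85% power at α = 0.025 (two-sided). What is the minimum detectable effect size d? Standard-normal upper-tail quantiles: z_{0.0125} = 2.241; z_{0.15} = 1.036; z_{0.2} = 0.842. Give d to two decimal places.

For two independent groups of n = 380 each: d_min = (z_{α/2} + z_β)·√(2/n).
z-sum = 2.241 + 1.036 = 3.277.
d_min = 3.277 × √(2/380) = 3.277 × 0.0725 = 0.238.

d_min ≈ 0.24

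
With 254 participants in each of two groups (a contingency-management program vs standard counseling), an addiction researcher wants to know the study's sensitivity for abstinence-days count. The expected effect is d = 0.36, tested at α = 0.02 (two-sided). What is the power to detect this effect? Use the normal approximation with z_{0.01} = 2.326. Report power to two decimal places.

For two equal groups, power = Φ(d·√(n/2) − z_{α/2}).
d·√(n/2) = 0.36 × √(254/2) = 0.36 × 11.269 = 4.057.
z_β = 4.057 − 2.326 = 1.731.
Power = Φ(1.731) = 0.958.

power ≈ 0.96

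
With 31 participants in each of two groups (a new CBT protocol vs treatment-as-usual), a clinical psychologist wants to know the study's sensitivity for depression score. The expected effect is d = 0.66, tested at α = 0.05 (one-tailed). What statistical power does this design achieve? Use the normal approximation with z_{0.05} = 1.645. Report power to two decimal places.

For two equal groups, power = Φ(d·√(n/2) − z_{α}).
d·√(n/2) = 0.66 × √(31/2) = 0.66 × 3.937 = 2.598.
z_β = 2.598 − 1.645 = 0.953.
Power = Φ(0.953) = 0.830.

power ≈ 0.83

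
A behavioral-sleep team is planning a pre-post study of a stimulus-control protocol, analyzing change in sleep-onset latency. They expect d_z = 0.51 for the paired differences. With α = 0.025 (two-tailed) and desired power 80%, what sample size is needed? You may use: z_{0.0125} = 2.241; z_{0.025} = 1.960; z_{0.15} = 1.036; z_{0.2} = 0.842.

n = 37 pairs

For a paired (one-sample on differences) test: n = ((z_{α/2} + z_β) / d)².
z_{α/2} + z_β = 2.241 + 0.842 = 3.083.
n = (3.083 / 0.51)² = 6.045² = 36.54.
Round up.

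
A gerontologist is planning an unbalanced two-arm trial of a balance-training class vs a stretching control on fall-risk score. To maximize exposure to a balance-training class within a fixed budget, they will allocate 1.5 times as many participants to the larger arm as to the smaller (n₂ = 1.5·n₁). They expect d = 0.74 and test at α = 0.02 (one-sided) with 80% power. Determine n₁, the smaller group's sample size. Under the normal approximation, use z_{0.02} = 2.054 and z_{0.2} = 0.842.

n₁ = 26

With allocation ratio k = n₂/n₁ = 1.5, Var(x̄₁−x̄₂) = σ²(1/n₁ + 1/(k·n₁)) = σ²·(k+1)/(k·n₁).
So n₁ = (1 + 1/k)·((z_{α} + z_β)/d)² = 1.667 × (2.896/0.74)².
n₁ = 1.667 × 15.32 = 25.5.
Round up: n₁ = 26, giving n₂ = 1.5 × 26 = 39.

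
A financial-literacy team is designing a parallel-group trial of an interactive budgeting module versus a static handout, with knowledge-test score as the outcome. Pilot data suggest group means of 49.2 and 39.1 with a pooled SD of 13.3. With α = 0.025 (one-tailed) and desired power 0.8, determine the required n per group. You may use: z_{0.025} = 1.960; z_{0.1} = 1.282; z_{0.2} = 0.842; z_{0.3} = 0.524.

Cohen's d = |M₁ − M₂| / SD_pooled = |49.2 − 39.1| / 13.3 = 10.1 / 13.3 = 0.759.
For two independent groups with equal n: n = 2·((z_{α} + z_β) / d)².
z_{α} + z_β = 1.960 + 0.842 = 2.802.
n = 2 × (2.802 / 0.759)² = 2 × 3.692² = 2 × 13.63 = 27.3.
Round up to the next whole participant.

n = 28 per group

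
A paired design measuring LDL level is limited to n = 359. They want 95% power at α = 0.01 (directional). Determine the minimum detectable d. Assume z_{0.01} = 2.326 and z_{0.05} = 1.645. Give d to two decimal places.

d_min ≈ 0.21

For a single sample (or paired design) of n = 359: d_min = (z_{α} + z_β)/√n.
z-sum = 2.326 + 1.645 = 3.971.
d_min = 3.971 / √359 = 3.971 / 18.947 = 0.210.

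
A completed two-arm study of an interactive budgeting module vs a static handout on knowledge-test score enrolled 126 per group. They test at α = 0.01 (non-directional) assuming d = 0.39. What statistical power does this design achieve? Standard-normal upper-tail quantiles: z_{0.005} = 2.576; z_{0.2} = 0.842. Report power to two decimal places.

For two equal groups, power = Φ(d·√(n/2) − z_{α/2}).
d·√(n/2) = 0.39 × √(126/2) = 0.39 × 7.937 = 3.096.
z_β = 3.096 − 2.576 = 0.520.
Power = Φ(0.520) = 0.698.

power ≈ 0.70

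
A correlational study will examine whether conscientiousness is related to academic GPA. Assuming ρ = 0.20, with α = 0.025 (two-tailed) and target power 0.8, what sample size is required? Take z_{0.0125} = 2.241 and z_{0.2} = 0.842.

Fisher's z: C = ½·ln((1+r)/(1−r)) = ½·ln(1.5000) = 0.2027.
n = ((z_{α/2} + z_β)/C)² + 3.
(2.241 + 0.842) / 0.2027 = 3.083 / 0.2027 = 15.210.
n = 15.210² + 3 = 231.33 + 3 = 234.3.
Round up.

n = 235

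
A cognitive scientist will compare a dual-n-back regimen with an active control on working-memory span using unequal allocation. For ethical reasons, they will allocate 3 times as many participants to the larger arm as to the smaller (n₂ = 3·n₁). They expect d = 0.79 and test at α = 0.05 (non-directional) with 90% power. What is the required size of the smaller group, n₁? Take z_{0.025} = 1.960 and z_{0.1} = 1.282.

n₁ = 23

With allocation ratio k = n₂/n₁ = 3, Var(x̄₁−x̄₂) = σ²(1/n₁ + 1/(k·n₁)) = σ²·(k+1)/(k·n₁).
So n₁ = (1 + 1/k)·((z_{α/2} + z_β)/d)² = 1.333 × (3.242/0.79)².
n₁ = 1.333 × 16.84 = 22.5.
Round up: n₁ = 23, giving n₂ = 3 × 23 = 69.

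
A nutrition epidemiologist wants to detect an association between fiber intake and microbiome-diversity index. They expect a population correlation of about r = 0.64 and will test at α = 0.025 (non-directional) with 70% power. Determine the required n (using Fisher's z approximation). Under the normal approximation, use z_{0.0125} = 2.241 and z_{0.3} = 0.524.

Fisher's z: C = ½·ln((1+r)/(1−r)) = ½·ln(4.5556) = 0.7582.
n = ((z_{α/2} + z_β)/C)² + 3.
(2.241 + 0.524) / 0.7582 = 2.765 / 0.7582 = 3.647.
n = 3.647² + 3 = 13.30 + 3 = 16.3.
Round up.

n = 17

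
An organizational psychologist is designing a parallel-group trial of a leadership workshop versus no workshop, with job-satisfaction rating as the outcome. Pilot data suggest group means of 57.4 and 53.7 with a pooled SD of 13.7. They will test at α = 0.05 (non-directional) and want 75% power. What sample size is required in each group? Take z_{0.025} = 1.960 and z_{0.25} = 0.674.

n = 191 per group

Cohen's d = |M₁ − M₂| / SD_pooled = |57.4 − 53.7| / 13.7 = 3.7 / 13.7 = 0.270.
For two independent groups with equal n: n = 2·((z_{α/2} + z_β) / d)².
z_{α/2} + z_β = 1.960 + 0.674 = 2.634.
n = 2 × (2.634 / 0.270)² = 2 × 9.756² = 2 × 95.17 = 190.3.
Round up to the next whole participant.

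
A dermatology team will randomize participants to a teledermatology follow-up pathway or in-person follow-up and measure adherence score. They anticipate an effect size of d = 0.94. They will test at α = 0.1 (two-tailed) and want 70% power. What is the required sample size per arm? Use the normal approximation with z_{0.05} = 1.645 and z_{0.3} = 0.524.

For two independent groups with equal n: n = 2·((z_{α/2} + z_β) / d)².
z_{α/2} + z_β = 1.645 + 0.524 = 2.169.
n = 2 × (2.169 / 0.94)² = 2 × 2.307² = 2 × 5.32 = 10.6.
Round up to the next whole participant.

n = 11 per group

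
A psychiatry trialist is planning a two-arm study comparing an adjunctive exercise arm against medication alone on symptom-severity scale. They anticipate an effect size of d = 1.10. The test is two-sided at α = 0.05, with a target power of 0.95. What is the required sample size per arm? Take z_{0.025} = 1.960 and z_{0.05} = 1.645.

n = 22 per group

For two independent groups with equal n: n = 2·((z_{α/2} + z_β) / d)².
z_{α/2} + z_β = 1.960 + 1.645 = 3.605.
n = 2 × (3.605 / 1.10)² = 2 × 3.277² = 2 × 10.74 = 21.5.
Round up to the next whole participant.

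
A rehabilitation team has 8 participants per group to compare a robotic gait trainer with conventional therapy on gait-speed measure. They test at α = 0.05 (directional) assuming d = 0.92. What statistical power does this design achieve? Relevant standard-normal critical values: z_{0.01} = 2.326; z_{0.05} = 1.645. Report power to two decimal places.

power ≈ 0.58

For two equal groups, power = Φ(d·√(n/2) − z_{α}).
d·√(n/2) = 0.92 × √(8/2) = 0.92 × 2.000 = 1.840.
z_β = 1.840 − 1.645 = 0.195.
Power = Φ(0.195) = 0.577.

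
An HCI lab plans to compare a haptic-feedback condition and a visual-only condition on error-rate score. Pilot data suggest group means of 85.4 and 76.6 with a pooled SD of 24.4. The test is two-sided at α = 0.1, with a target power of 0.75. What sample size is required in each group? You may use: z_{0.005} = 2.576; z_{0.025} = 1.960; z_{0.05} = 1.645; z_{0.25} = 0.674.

Cohen's d = |M₁ − M₂| / SD_pooled = |85.4 − 76.6| / 24.4 = 8.8 / 24.4 = 0.361.
For two independent groups with equal n: n = 2·((z_{α/2} + z_β) / d)².
z_{α/2} + z_β = 1.645 + 0.674 = 2.319.
n = 2 × (2.319 / 0.361)² = 2 × 6.424² = 2 × 41.27 = 82.5.
Round up to the next whole participant.

n = 83 per group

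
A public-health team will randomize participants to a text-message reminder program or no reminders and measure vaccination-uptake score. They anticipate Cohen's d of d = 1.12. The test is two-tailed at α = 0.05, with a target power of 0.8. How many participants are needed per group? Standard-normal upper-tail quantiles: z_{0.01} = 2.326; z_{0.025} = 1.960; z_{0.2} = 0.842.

For two independent groups with equal n: n = 2·((z_{α/2} + z_β) / d)².
z_{α/2} + z_β = 1.960 + 0.842 = 2.802.
n = 2 × (2.802 / 1.12)² = 2 × 2.502² = 2 × 6.26 = 12.5.
Round up to the next whole participant.

n = 13 per group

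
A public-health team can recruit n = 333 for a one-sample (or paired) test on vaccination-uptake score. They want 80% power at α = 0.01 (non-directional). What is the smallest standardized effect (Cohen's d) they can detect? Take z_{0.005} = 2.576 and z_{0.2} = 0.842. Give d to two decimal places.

For a single sample (or paired design) of n = 333: d_min = (z_{α/2} + z_β)/√n.
z-sum = 2.576 + 0.842 = 3.418.
d_min = 3.418 / √333 = 3.418 / 18.248 = 0.187.

d_min ≈ 0.19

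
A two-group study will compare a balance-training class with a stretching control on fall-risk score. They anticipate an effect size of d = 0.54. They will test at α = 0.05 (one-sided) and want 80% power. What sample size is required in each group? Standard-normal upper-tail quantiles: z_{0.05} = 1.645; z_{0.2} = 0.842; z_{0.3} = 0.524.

n = 43 per group

For two independent groups with equal n: n = 2·((z_{α} + z_β) / d)².
z_{α} + z_β = 1.645 + 0.842 = 2.487.
n = 2 × (2.487 / 0.54)² = 2 × 4.606² = 2 × 21.21 = 42.4.
Round up to the next whole participant.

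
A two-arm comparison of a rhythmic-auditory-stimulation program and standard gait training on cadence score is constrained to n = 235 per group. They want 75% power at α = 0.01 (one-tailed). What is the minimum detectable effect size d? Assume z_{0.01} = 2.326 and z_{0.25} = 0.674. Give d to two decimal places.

d_min ≈ 0.28

For two independent groups of n = 235 each: d_min = (z_{α} + z_β)·√(2/n).
z-sum = 2.326 + 0.674 = 3.000.
d_min = 3.000 × √(2/235) = 3.000 × 0.0923 = 0.277.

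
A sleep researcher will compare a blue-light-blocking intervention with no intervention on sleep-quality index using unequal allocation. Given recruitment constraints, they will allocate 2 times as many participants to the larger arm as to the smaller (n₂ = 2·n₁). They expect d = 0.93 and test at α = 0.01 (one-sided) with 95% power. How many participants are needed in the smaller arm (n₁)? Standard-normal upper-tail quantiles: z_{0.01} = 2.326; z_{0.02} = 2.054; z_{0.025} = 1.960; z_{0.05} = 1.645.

With allocation ratio k = n₂/n₁ = 2, Var(x̄₁−x̄₂) = σ²(1/n₁ + 1/(k·n₁)) = σ²·(k+1)/(k·n₁).
So n₁ = (1 + 1/k)·((z_{α} + z_β)/d)² = 1.500 × (3.971/0.93)².
n₁ = 1.500 × 18.23 = 27.3.
Round up: n₁ = 28, giving n₂ = 2 × 28 = 56.

n₁ = 28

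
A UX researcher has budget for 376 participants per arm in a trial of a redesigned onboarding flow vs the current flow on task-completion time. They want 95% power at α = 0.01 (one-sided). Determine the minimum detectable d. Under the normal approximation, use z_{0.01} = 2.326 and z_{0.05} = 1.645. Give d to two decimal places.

For two independent groups of n = 376 each: d_min = (z_{α} + z_β)·√(2/n).
z-sum = 2.326 + 1.645 = 3.971.
d_min = 3.971 × √(2/376) = 3.971 × 0.0729 = 0.290.

d_min ≈ 0.29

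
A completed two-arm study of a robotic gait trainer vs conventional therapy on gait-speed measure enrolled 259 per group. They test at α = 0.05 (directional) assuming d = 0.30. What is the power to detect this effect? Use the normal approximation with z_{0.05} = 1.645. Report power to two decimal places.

For two equal groups, power = Φ(d·√(n/2) − z_{α}).
d·√(n/2) = 0.30 × √(259/2) = 0.30 × 11.380 = 3.414.
z_β = 3.414 − 1.645 = 1.769.
Power = Φ(1.769) = 0.962.

power ≈ 0.96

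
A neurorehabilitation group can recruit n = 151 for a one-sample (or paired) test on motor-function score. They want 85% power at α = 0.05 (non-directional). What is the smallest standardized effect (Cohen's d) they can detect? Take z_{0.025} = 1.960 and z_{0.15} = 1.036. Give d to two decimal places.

For a single sample (or paired design) of n = 151: d_min = (z_{α/2} + z_β)/√n.
z-sum = 1.960 + 1.036 = 2.996.
d_min = 2.996 / √151 = 2.996 / 12.288 = 0.244.

d_min ≈ 0.24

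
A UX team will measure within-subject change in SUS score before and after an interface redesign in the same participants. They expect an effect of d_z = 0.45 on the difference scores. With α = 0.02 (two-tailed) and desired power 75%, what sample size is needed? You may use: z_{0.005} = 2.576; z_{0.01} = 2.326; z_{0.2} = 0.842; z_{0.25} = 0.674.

n = 45 pairs

For a paired (one-sample on differences) test: n = ((z_{α/2} + z_β) / d)².
z_{α/2} + z_β = 2.326 + 0.674 = 3.000.
n = (3.000 / 0.45)² = 6.667² = 44.44.
Round up.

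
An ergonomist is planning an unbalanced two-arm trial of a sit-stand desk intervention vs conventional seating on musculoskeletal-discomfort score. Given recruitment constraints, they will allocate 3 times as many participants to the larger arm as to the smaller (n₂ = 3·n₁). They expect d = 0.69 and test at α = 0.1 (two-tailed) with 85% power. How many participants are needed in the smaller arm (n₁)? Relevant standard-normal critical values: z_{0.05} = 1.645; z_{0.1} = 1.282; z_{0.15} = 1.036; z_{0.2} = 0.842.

With allocation ratio k = n₂/n₁ = 3, Var(x̄₁−x̄₂) = σ²(1/n₁ + 1/(k·n₁)) = σ²·(k+1)/(k·n₁).
So n₁ = (1 + 1/k)·((z_{α/2} + z_β)/d)² = 1.333 × (2.681/0.69)².
n₁ = 1.333 × 15.10 = 20.1.
Round up: n₁ = 21, giving n₂ = 3 × 21 = 63.

n₁ = 21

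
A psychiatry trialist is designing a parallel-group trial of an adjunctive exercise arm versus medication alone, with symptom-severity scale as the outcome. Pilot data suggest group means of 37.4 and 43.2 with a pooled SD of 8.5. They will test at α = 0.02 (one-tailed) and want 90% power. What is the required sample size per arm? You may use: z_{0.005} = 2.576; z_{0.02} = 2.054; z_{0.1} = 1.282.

Cohen's d = |M₁ − M₂| / SD_pooled = |37.4 − 43.2| / 8.5 = 5.8 / 8.5 = 0.682.
For two independent groups with equal n: n = 2·((z_{α} + z_β) / d)².
z_{α} + z_β = 2.054 + 1.282 = 3.336.
n = 2 × (3.336 / 0.682)² = 2 × 4.891² = 2 × 23.93 = 47.9.
Round up to the next whole participant.

n = 48 per group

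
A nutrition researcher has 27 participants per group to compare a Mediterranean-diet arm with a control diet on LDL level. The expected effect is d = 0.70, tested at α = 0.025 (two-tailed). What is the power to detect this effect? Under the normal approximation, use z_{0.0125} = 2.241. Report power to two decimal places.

For two equal groups, power = Φ(d·√(n/2) − z_{α/2}).
d·√(n/2) = 0.70 × √(27/2) = 0.70 × 3.674 = 2.572.
z_β = 2.572 − 2.241 = 0.331.
Power = Φ(0.331) = 0.630.

power ≈ 0.63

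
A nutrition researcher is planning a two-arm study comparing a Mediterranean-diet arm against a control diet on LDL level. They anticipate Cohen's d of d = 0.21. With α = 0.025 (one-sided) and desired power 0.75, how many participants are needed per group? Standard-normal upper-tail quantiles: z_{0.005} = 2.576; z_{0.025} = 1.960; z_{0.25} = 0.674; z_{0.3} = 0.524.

For two independent groups with equal n: n = 2·((z_{α} + z_β) / d)².
z_{α} + z_β = 1.960 + 0.674 = 2.634.
n = 2 × (2.634 / 0.21)² = 2 × 12.543² = 2 × 157.32 = 314.6.
Round up to the next whole participant.

n = 315 per group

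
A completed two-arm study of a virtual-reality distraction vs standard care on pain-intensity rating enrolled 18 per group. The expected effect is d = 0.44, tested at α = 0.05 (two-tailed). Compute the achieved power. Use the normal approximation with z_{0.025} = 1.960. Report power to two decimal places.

For two equal groups, power = Φ(d·√(n/2) − z_{α/2}).
d·√(n/2) = 0.44 × √(18/2) = 0.44 × 3.000 = 1.320.
z_β = 1.320 − 1.960 = -0.640.
Power = Φ(-0.640) = 0.261.

power ≈ 0.26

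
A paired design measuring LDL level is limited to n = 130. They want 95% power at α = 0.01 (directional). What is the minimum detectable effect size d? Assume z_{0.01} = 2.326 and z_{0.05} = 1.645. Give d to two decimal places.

For a single sample (or paired design) of n = 130: d_min = (z_{α} + z_β)/√n.
z-sum = 2.326 + 1.645 = 3.971.
d_min = 3.971 / √130 = 3.971 / 11.402 = 0.348.

d_min ≈ 0.35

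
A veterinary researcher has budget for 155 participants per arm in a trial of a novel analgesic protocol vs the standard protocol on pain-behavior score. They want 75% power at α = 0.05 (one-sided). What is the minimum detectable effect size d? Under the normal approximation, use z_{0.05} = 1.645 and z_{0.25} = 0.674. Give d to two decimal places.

For two independent groups of n = 155 each: d_min = (z_{α} + z_β)·√(2/n).
z-sum = 1.645 + 0.674 = 2.319.
d_min = 2.319 × √(2/155) = 2.319 × 0.1136 = 0.263.

d_min ≈ 0.26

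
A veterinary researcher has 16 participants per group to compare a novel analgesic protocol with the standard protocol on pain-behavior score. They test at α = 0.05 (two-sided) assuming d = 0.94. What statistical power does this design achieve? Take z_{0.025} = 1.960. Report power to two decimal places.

For two equal groups, power = Φ(d·√(n/2) − z_{α/2}).
d·√(n/2) = 0.94 × √(16/2) = 0.94 × 2.828 = 2.659.
z_β = 2.659 − 1.960 = 0.699.
Power = Φ(0.699) = 0.758.

power ≈ 0.76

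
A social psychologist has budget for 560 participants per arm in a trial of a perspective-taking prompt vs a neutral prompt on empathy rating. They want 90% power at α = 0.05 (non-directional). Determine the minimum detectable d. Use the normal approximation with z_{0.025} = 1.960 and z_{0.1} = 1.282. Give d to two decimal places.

For two independent groups of n = 560 each: d_min = (z_{α/2} + z_β)·√(2/n).
z-sum = 1.960 + 1.282 = 3.242.
d_min = 3.242 × √(2/560) = 3.242 × 0.0598 = 0.194.

d_min ≈ 0.19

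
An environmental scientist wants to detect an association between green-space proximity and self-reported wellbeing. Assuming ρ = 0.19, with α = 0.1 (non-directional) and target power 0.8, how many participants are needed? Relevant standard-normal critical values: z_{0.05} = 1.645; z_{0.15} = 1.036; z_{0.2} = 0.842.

Fisher's z: C = ½·ln((1+r)/(1−r)) = ½·ln(1.4691) = 0.1923.
n = ((z_{α/2} + z_β)/C)² + 3.
(1.645 + 0.842) / 0.1923 = 2.487 / 0.1923 = 12.933.
n = 12.933² + 3 = 167.26 + 3 = 170.3.
Round up.

n = 171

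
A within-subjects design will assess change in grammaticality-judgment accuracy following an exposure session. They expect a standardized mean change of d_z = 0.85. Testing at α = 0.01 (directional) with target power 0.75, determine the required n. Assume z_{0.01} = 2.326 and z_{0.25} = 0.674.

n = 13 pairs

For a paired (one-sample on differences) test: n = ((z_{α} + z_β) / d)².
z_{α} + z_β = 2.326 + 0.674 = 3.000.
n = (3.000 / 0.85)² = 3.529² = 12.46.
Round up.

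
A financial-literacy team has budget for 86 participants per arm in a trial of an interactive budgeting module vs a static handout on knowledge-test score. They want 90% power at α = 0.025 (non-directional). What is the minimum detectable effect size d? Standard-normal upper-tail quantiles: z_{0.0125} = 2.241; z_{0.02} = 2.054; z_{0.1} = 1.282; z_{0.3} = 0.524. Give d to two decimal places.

For two independent groups of n = 86 each: d_min = (z_{α/2} + z_β)·√(2/n).
z-sum = 2.241 + 1.282 = 3.523.
d_min = 3.523 × √(2/86) = 3.523 × 0.1525 = 0.537.

d_min ≈ 0.54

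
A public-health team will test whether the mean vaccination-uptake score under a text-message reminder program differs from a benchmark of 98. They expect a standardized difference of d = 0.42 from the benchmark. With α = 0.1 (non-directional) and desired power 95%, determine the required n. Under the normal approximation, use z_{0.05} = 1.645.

For a one-sample test: n = ((z_{α/2} + z_β) / d)².
z_{α/2} + z_β = 1.645 + 1.645 = 3.290.
n = (3.290 / 0.42)² = 7.833² = 61.36.
Round up.

n = 62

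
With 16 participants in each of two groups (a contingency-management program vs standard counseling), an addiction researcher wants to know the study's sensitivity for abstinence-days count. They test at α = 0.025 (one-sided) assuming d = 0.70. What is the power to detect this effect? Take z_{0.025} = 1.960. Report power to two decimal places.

power ≈ 0.51

For two equal groups, power = Φ(d·√(n/2) − z_{α}).
d·√(n/2) = 0.70 × √(16/2) = 0.70 × 2.828 = 1.980.
z_β = 1.980 − 1.960 = 0.020.
Power = Φ(0.020) = 0.508.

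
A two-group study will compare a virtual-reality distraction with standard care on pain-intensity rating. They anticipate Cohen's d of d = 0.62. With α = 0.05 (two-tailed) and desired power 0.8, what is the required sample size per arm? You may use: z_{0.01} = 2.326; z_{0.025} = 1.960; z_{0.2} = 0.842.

n = 41 per group

For two independent groups with equal n: n = 2·((z_{α/2} + z_β) / d)².
z_{α/2} + z_β = 1.960 + 0.842 = 2.802.
n = 2 × (2.802 / 0.62)² = 2 × 4.519² = 2 × 20.42 = 40.8.
Round up to the next whole participant.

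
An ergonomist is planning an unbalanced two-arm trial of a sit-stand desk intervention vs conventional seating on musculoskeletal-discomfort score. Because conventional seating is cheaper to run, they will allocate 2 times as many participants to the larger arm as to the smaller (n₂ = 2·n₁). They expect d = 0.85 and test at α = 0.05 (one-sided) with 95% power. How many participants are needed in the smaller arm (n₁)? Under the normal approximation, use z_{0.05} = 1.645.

n₁ = 23

With allocation ratio k = n₂/n₁ = 2, Var(x̄₁−x̄₂) = σ²(1/n₁ + 1/(k·n₁)) = σ²·(k+1)/(k·n₁).
So n₁ = (1 + 1/k)·((z_{α} + z_β)/d)² = 1.500 × (3.290/0.85)².
n₁ = 1.500 × 14.98 = 22.5.
Round up: n₁ = 23, giving n₂ = 2 × 23 = 46.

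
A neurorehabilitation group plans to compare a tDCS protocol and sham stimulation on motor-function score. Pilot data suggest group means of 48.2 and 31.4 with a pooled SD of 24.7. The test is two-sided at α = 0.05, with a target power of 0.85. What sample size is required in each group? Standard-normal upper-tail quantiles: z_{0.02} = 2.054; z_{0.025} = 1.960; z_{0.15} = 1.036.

Cohen's d = |M₁ − M₂| / SD_pooled = |48.2 − 31.4| / 24.7 = 16.8 / 24.7 = 0.680.
For two independent groups with equal n: n = 2·((z_{α/2} + z_β) / d)².
z_{α/2} + z_β = 1.960 + 1.036 = 2.996.
n = 2 × (2.996 / 0.680)² = 2 × 4.406² = 2 × 19.41 = 38.8.
Round up to the next whole participant.

n = 39 per group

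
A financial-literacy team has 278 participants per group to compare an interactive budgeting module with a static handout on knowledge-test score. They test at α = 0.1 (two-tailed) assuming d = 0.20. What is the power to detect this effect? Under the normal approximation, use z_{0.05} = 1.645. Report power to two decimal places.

power ≈ 0.76

For two equal groups, power = Φ(d·√(n/2) − z_{α/2}).
d·√(n/2) = 0.20 × √(278/2) = 0.20 × 11.790 = 2.358.
z_β = 2.358 − 1.645 = 0.713.
Power = Φ(0.713) = 0.762.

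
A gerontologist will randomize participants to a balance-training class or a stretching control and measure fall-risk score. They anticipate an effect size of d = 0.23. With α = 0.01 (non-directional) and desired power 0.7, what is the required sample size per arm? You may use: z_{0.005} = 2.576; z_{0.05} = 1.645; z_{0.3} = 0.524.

For two independent groups with equal n: n = 2·((z_{α/2} + z_β) / d)².
z_{α/2} + z_β = 2.576 + 0.524 = 3.100.
n = 2 × (3.100 / 0.23)² = 2 × 13.478² = 2 × 181.66 = 363.3.
Round up to the next whole participant.

n = 364 per group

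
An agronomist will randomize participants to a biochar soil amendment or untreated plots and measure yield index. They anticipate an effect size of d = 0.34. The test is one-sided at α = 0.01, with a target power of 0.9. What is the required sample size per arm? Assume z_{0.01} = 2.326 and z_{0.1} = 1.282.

n = 226 per group

For two independent groups with equal n: n = 2·((z_{α} + z_β) / d)².
z_{α} + z_β = 2.326 + 1.282 = 3.608.
n = 2 × (3.608 / 0.34)² = 2 × 10.612² = 2 × 112.61 = 225.2.
Round up to the next whole participant.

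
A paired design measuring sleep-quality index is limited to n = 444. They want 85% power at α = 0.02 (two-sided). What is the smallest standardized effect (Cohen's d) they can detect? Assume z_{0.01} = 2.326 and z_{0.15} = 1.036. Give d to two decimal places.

For a single sample (or paired design) of n = 444: d_min = (z_{α/2} + z_β)/√n.
z-sum = 2.326 + 1.036 = 3.362.
d_min = 3.362 / √444 = 3.362 / 21.071 = 0.160.

d_min ≈ 0.16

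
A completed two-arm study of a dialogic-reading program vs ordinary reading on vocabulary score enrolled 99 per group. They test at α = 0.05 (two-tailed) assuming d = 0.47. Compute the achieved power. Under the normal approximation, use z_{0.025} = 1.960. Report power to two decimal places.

power ≈ 0.91

For two equal groups, power = Φ(d·√(n/2) − z_{α/2}).
d·√(n/2) = 0.47 × √(99/2) = 0.47 × 7.036 = 3.307.
z_β = 3.307 − 1.960 = 1.347.
Power = Φ(1.347) = 0.911.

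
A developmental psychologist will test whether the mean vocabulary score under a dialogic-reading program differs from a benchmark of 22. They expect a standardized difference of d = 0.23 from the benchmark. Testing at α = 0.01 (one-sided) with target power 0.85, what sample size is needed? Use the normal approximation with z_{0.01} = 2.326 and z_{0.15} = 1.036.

For a one-sample test: n = ((z_{α} + z_β) / d)².
z_{α} + z_β = 2.326 + 1.036 = 3.362.
n = (3.362 / 0.23)² = 14.617² = 213.67.
Round up.

n = 214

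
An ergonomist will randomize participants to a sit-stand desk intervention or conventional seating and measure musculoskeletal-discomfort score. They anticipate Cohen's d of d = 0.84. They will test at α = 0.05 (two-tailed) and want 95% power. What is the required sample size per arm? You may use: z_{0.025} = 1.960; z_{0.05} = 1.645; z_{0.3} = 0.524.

n = 37 per group

For two independent groups with equal n: n = 2·((z_{α/2} + z_β) / d)².
z_{α/2} + z_β = 1.960 + 1.645 = 3.605.
n = 2 × (3.605 / 0.84)² = 2 × 4.292² = 2 × 18.42 = 36.8.
Round up to the next whole participant.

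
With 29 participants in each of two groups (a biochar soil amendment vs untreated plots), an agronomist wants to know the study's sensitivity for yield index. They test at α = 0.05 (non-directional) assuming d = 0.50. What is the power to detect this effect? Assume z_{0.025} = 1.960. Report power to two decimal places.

power ≈ 0.48

For two equal groups, power = Φ(d·√(n/2) − z_{α/2}).
d·√(n/2) = 0.50 × √(29/2) = 0.50 × 3.808 = 1.904.
z_β = 1.904 − 1.960 = -0.056.
Power = Φ(-0.056) = 0.478.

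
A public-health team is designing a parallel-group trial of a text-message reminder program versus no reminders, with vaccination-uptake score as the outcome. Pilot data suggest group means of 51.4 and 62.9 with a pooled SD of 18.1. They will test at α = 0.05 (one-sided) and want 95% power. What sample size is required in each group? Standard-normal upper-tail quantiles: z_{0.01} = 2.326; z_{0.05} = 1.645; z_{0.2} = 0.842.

n = 54 per group

Cohen's d = |M₁ − M₂| / SD_pooled = |51.4 − 62.9| / 18.1 = 11.5 / 18.1 = 0.635.
For two independent groups with equal n: n = 2·((z_{α} + z_β) / d)².
z_{α} + z_β = 1.645 + 1.645 = 3.290.
n = 2 × (3.290 / 0.635)² = 2 × 5.181² = 2 × 26.84 = 53.7.
Round up to the next whole participant.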